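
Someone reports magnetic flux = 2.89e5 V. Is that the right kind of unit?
No

magnetic flux has SI base units: kg * m^2 / (A * s^2)
V does NOT reduce to kg * m^2 / (A * s^2); a valid unit for magnetic flux would be e.g. Wb.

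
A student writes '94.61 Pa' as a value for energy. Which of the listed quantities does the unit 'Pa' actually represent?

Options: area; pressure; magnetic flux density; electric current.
pressure

energy should have units dimensionally equivalent to kg * m^2 / s^2 (e.g. J).
The given unit 'Pa' reduces to kg / (m * s^2). Of the listed options, that is the dimensionality of pressure.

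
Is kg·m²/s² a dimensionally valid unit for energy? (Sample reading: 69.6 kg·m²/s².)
Yes

energy has SI base units: kg * m^2 / s^2
kg·m²/s² reduces to the same SI base units, so it is a valid unit for energy.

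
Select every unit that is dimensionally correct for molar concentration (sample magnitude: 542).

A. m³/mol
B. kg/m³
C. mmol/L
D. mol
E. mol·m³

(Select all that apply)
C

molar concentration has SI base units: mol / m^3

Checking each option against mol / m^3:
  A. m³/mol: ✗ does not match
  B. kg/m³: ✗ does not match
  C. mmol/L: ✓ matches
  D. mol: ✗ does not match
  E. mol·m³: ✗ does not match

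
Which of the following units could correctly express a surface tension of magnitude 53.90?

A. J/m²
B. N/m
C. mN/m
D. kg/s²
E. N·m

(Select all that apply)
A, B, C, D

surface tension has SI base units: kg / s^2

Checking each option against kg / s^2:
  A. J/m²: ✓ matches
  B. N/m: ✓ matches
  C. mN/m: ✓ matches
  D. kg/s²: ✓ matches
  E. N·m: ✗ does not match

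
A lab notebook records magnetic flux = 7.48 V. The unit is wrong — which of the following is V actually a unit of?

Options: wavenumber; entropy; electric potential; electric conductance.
electric potential

magnetic flux should have units dimensionally equivalent to kg * m^2 / (A * s^2) (e.g. Wb).
The given unit 'V' reduces to kg * m^2 / (A * s^3). Of the listed options, that is the dimensionality of electric potential.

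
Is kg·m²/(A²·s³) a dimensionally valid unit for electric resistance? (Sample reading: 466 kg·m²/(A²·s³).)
Yes

electric resistance has SI base units: kg * m^2 / (A^2 * s^3)
kg·m²/(A²·s³) reduces to the same SI base units, so it is a valid unit for electric resistance.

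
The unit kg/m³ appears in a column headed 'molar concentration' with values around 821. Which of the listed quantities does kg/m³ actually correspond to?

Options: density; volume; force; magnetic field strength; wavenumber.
density

molar concentration should have units dimensionally equivalent to mol / m^3 (e.g. mol/m³).
The given unit 'kg/m³' reduces to kg / m^3. Of the listed options, that is the dimensionality of density.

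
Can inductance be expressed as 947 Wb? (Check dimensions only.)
No

inductance has SI base units: kg * m^2 / (A^2 * s^2)
Wb does NOT reduce to kg * m^2 / (A^2 * s^2); a valid unit for inductance would be e.g. H.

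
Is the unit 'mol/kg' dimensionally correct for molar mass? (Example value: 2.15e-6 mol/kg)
No

molar mass has SI base units: kg / mol
mol/kg does NOT reduce to kg / mol; a valid unit for molar mass would be e.g. kg/mol.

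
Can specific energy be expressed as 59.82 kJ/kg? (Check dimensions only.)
Yes

specific energy has SI base units: m^2 / s^2
kJ/kg reduces to the same SI base units, so it is a valid unit for specific energy.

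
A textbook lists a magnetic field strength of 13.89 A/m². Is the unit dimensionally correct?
No

magnetic field strength has SI base units: A / m
A/m² does NOT reduce to A / m; a valid unit for magnetic field strength would be e.g. A/m.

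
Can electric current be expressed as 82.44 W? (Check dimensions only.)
No

electric current has SI base units: A
W does NOT reduce to A; a valid unit for electric current would be e.g. A.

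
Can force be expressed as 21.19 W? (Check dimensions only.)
No

force has SI base units: kg * m / s^2
W does NOT reduce to kg * m / s^2; a valid unit for force would be e.g. N.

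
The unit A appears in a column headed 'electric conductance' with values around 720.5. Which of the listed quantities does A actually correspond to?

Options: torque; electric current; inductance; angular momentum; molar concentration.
electric current

electric conductance should have units dimensionally equivalent to A^2 * s^3 / (kg * m^2) (e.g. S).
The given unit 'A' reduces to A. Of the listed options, that is the dimensionality of electric current.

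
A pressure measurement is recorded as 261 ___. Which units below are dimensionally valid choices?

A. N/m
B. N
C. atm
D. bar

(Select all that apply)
C, D

pressure has SI base units: kg / (m * s^2)

Checking each option against kg / (m * s^2):
  A. N/m: ✗ does not match
  B. N: ✗ does not match
  C. atm: ✓ matches
  D. bar: ✓ matches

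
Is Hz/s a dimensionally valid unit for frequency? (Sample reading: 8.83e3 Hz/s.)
No

frequency has SI base units: 1 / s
Hz/s does NOT reduce to 1 / s; a valid unit for frequency would be e.g. Hz.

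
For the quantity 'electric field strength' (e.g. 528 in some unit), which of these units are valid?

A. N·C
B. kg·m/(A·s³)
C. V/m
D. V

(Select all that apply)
B, C

electric field strength has SI base units: kg * m / (A * s^3)

Checking each option against kg * m / (A * s^3):
  A. N·C: ✗ does not match
  B. kg·m/(A·s³): ✓ matches
  C. V/m: ✓ matches
  D. V: ✗ does not match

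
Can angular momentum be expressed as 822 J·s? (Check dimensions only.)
Yes

angular momentum has SI base units: kg * m^2 / s
J·s reduces to the same SI base units, so it is a valid unit for angular momentum.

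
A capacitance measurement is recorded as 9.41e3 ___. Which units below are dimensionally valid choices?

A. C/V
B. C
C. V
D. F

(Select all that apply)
A, D

capacitance has SI base units: A^2 * s^4 / (kg * m^2)

Checking each option against A^2 * s^4 / (kg * m^2):
  A. C/V: ✓ matches
  B. C: ✗ does not match
  C. V: ✗ does not match
  D. F: ✓ matches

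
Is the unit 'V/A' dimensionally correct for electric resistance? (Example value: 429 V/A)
Yes

electric resistance has SI base units: kg * m^2 / (A^2 * s^3)
V/A reduces to the same SI base units, so it is a valid unit for electric resistance.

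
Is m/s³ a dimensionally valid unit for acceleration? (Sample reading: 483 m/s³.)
No

acceleration has SI base units: m / s^2
m/s³ does NOT reduce to m / s^2; a valid unit for acceleration would be e.g. m/s².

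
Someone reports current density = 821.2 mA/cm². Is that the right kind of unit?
Yes

current density has SI base units: A / m^2
mA/cm² reduces to the same SI base units, so it is a valid unit for current density.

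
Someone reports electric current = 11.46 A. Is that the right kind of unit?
Yes

electric current has SI base units: A
A reduces to the same SI base units, so it is a valid unit for electric current.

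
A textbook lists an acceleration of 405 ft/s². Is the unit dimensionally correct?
Yes

acceleration has SI base units: m / s^2
ft/s² reduces to the same SI base units, so it is a valid unit for acceleration.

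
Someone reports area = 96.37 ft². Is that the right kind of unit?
Yes

area has SI base units: m^2
ft² reduces to the same SI base units, so it is a valid unit for area.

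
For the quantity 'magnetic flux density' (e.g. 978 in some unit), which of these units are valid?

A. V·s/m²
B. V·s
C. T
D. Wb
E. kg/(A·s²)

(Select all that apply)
A, C, E

magnetic flux density has SI base units: kg / (A * s^2)

Checking each option against kg / (A * s^2):
  A. V·s/m²: ✓ matches
  B. V·s: ✗ does not match
  C. T: ✓ matches
  D. Wb: ✗ does not match
  E. kg/(A·s²): ✓ matches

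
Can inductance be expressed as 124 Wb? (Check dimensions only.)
No

inductance has SI base units: kg * m^2 / (A^2 * s^2)
Wb does NOT reduce to kg * m^2 / (A^2 * s^2); a valid unit for inductance would be e.g. H.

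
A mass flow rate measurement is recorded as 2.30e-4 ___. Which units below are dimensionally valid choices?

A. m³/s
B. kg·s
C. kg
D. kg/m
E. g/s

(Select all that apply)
E

mass flow rate has SI base units: kg / s

Checking each option against kg / s:
  A. m³/s: ✗ does not match
  B. kg·s: ✗ does not match
  C. kg: ✗ does not match
  D. kg/m: ✗ does not match
  E. g/s: ✓ matches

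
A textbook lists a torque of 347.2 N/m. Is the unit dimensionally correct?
No

torque has SI base units: kg * m^2 / s^2
N/m does NOT reduce to kg * m^2 / s^2; a valid unit for torque would be e.g. N·m.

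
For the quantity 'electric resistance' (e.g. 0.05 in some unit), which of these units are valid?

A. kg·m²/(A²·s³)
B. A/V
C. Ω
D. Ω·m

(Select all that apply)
A, C

electric resistance has SI base units: kg * m^2 / (A^2 * s^3)

Checking each option against kg * m^2 / (A^2 * s^3):
  A. kg·m²/(A²·s³): ✓ matches
  B. A/V: ✗ does not match
  C. Ω: ✓ matches
  D. Ω·m: ✗ does not match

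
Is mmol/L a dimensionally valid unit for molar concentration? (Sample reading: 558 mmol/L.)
Yes

molar concentration has SI base units: mol / m^3
mmol/L reduces to the same SI base units, so it is a valid unit for molar concentration.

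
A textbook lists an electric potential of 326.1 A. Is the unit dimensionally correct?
No

electric potential has SI base units: kg * m^2 / (A * s^3)
A does NOT reduce to kg * m^2 / (A * s^3); a valid unit for electric potential would be e.g. V.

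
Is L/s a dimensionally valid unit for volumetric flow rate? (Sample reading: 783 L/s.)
Yes

volumetric flow rate has SI base units: m^3 / s
L/s reduces to the same SI base units, so it is a valid unit for volumetric flow rate.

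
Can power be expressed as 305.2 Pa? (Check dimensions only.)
No

power has SI base units: kg * m^2 / s^3
Pa does NOT reduce to kg * m^2 / s^3; a valid unit for power would be e.g. W.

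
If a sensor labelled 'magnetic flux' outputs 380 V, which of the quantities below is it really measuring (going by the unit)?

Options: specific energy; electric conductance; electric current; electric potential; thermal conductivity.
electric potential

magnetic flux should have units dimensionally equivalent to kg * m^2 / (A * s^2) (e.g. Wb).
The given unit 'V' reduces to kg * m^2 / (A * s^3). Of the listed options, that is the dimensionality of electric potential.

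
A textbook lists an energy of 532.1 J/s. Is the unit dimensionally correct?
No

energy has SI base units: kg * m^2 / s^2
J/s does NOT reduce to kg * m^2 / s^2; a valid unit for energy would be e.g. J.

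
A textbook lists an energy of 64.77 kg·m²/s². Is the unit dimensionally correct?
Yes

energy has SI base units: kg * m^2 / s^2
kg·m²/s² reduces to the same SI base units, so it is a valid unit for energy.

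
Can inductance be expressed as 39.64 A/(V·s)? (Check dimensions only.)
No

inductance has SI base units: kg * m^2 / (A^2 * s^2)
A/(V·s) does NOT reduce to kg * m^2 / (A^2 * s^2); a valid unit for inductance would be e.g. H.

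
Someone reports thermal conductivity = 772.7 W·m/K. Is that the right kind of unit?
No

thermal conductivity has SI base units: kg * m / (s^3 * K)
W·m/K does NOT reduce to kg * m / (s^3 * K); a valid unit for thermal conductivity would be e.g. W/(m·K).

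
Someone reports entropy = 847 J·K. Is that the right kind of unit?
No

entropy has SI base units: kg * m^2 / (s^2 * K)
J·K does NOT reduce to kg * m^2 / (s^2 * K); a valid unit for entropy would be e.g. J/K.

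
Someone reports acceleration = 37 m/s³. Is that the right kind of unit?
No

acceleration has SI base units: m / s^2
m/s³ does NOT reduce to m / s^2; a valid unit for acceleration would be e.g. m/s².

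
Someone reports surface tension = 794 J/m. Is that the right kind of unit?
No

surface tension has SI base units: kg / s^2
J/m does NOT reduce to kg / s^2; a valid unit for surface tension would be e.g. N/m.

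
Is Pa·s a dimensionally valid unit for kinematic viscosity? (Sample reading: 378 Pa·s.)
No

kinematic viscosity has SI base units: m^2 / s
Pa·s does NOT reduce to m^2 / s; a valid unit for kinematic viscosity would be e.g. m²/s.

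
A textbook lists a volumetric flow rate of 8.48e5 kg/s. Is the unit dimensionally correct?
No

volumetric flow rate has SI base units: m^3 / s
kg/s does NOT reduce to m^3 / s; a valid unit for volumetric flow rate would be e.g. m³/s.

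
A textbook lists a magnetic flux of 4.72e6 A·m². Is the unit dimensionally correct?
No

magnetic flux has SI base units: kg * m^2 / (A * s^2)
A·m² does NOT reduce to kg * m^2 / (A * s^2); a valid unit for magnetic flux would be e.g. Wb.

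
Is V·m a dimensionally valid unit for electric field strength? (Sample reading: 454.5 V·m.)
No

electric field strength has SI base units: kg * m / (A * s^3)
V·m does NOT reduce to kg * m / (A * s^3); a valid unit for electric field strength would be e.g. V/m.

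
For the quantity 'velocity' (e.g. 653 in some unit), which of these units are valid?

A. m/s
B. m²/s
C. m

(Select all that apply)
A

velocity has SI base units: m / s

Checking each option against m / s:
  A. m/s: ✓ matches
  B. m²/s: ✗ does not match
  C. m: ✗ does not match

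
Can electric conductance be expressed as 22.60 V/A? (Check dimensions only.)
No

electric conductance has SI base units: A^2 * s^3 / (kg * m^2)
V/A does NOT reduce to A^2 * s^3 / (kg * m^2); a valid unit for electric conductance would be e.g. S.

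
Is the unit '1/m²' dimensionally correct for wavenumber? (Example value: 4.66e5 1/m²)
No

wavenumber has SI base units: 1 / m
1/m² does NOT reduce to 1 / m; a valid unit for wavenumber would be e.g. 1/m.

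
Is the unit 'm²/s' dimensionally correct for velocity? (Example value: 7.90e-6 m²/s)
No

velocity has SI base units: m / s
m²/s does NOT reduce to m / s; a valid unit for velocity would be e.g. m/s.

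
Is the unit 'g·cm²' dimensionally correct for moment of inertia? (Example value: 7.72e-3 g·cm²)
Yes

moment of inertia has SI base units: kg * m^2
g·cm² reduces to the same SI base units, so it is a valid unit for moment of inertia.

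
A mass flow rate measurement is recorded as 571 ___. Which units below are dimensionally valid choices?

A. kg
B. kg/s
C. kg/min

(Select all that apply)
B, C

mass flow rate has SI base units: kg / s

Checking each option against kg / s:
  A. kg: ✗ does not match
  B. kg/s: ✓ matches
  C. kg/min: ✓ matches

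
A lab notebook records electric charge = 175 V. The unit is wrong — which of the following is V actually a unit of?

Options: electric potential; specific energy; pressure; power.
electric potential

electric charge should have units dimensionally equivalent to A * s (e.g. C).
The given unit 'V' reduces to kg * m^2 / (A * s^3). Of the listed options, that is the dimensionality of electric potential.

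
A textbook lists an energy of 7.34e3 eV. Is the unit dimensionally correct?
Yes

energy has SI base units: kg * m^2 / s^2
eV reduces to the same SI base units, so it is a valid unit for energy.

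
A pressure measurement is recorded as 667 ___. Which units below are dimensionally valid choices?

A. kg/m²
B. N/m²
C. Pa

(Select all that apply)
B, C

pressure has SI base units: kg / (m * s^2)

Checking each option against kg / (m * s^2):
  A. kg/m²: ✗ does not match
  B. N/m²: ✓ matches
  C. Pa: ✓ matches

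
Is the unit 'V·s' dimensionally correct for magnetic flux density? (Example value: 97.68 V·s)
No

magnetic flux density has SI base units: kg / (A * s^2)
V·s does NOT reduce to kg / (A * s^2); a valid unit for magnetic flux density would be e.g. T.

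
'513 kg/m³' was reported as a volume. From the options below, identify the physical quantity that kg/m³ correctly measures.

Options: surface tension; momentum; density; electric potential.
density

volume should have units dimensionally equivalent to m^3 (e.g. m³).
The given unit 'kg/m³' reduces to kg / m^3. Of the listed options, that is the dimensionality of density.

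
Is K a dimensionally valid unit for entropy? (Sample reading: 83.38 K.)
No

entropy has SI base units: kg * m^2 / (s^2 * K)
K does NOT reduce to kg * m^2 / (s^2 * K); a valid unit for entropy would be e.g. J/K.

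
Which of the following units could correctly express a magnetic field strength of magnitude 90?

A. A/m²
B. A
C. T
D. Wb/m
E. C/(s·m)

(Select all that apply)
E

magnetic field strength has SI base units: A / m

Checking each option against A / m:
  A. A/m²: ✗ does not match
  B. A: ✗ does not match
  C. T: ✗ does not match
  D. Wb/m: ✗ does not match
  E. C/(s·m): ✓ matches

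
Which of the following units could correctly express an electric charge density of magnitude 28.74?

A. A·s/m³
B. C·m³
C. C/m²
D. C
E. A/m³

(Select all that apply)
A

electric charge density has SI base units: A * s / m^3

Checking each option against A * s / m^3:
  A. A·s/m³: ✓ matches
  B. C·m³: ✗ does not match
  C. C/m²: ✗ does not match
  D. C: ✗ does not match
  E. A/m³: ✗ does not match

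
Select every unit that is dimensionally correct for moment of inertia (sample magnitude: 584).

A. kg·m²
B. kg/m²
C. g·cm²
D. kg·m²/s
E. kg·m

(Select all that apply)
A, C

moment of inertia has SI base units: kg * m^2

Checking each option against kg * m^2:
  A. kg·m²: ✓ matches
  B. kg/m²: ✗ does not match
  C. g·cm²: ✓ matches
  D. kg·m²/s: ✗ does not match
  E. kg·m: ✗ does not match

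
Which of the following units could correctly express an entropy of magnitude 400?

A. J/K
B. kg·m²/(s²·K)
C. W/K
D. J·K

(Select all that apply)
A, B

entropy has SI base units: kg * m^2 / (s^2 * K)

Checking each option against kg * m^2 / (s^2 * K):
  A. J/K: ✓ matches
  B. kg·m²/(s²·K): ✓ matches
  C. W/K: ✗ does not match
  D. J·K: ✗ does not match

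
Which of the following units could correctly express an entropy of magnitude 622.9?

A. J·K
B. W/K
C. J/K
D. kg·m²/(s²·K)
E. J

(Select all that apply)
C, D

entropy has SI base units: kg * m^2 / (s^2 * K)

Checking each option against kg * m^2 / (s^2 * K):
  A. J·K: ✗ does not match
  B. W/K: ✗ does not match
  C. J/K: ✓ matches
  D. kg·m²/(s²·K): ✓ matches
  E. J: ✗ does not match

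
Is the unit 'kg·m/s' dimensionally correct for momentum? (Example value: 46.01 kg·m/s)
Yes

momentum has SI base units: kg * m / s
kg·m/s reduces to the same SI base units, so it is a valid unit for momentum.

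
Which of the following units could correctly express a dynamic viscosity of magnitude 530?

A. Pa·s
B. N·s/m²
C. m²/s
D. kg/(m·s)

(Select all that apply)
A, B, D

dynamic viscosity has SI base units: kg / (m * s)

Checking each option against kg / (m * s):
  A. Pa·s: ✓ matches
  B. N·s/m²: ✓ matches
  C. m²/s: ✗ does not match
  D. kg/(m·s): ✓ matches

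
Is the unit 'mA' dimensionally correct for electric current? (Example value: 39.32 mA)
Yes

electric current has SI base units: A
mA reduces to the same SI base units, so it is a valid unit for electric current.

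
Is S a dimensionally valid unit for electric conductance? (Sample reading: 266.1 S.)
Yes

electric conductance has SI base units: A^2 * s^3 / (kg * m^2)
S reduces to the same SI base units, so it is a valid unit for electric conductance.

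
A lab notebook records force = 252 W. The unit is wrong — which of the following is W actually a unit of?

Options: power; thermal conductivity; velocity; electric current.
power

force should have units dimensionally equivalent to kg * m / s^2 (e.g. N).
The given unit 'W' reduces to kg * m^2 / s^3. Of the listed options, that is the dimensionality of power.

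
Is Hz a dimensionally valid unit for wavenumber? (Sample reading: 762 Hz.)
No

wavenumber has SI base units: 1 / m
Hz does NOT reduce to 1 / m; a valid unit for wavenumber would be e.g. 1/m.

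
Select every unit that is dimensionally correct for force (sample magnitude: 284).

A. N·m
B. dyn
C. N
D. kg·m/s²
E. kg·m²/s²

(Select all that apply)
B, C, D

force has SI base units: kg * m / s^2

Checking each option against kg * m / s^2:
  A. N·m: ✗ does not match
  B. dyn: ✓ matches
  C. N: ✓ matches
  D. kg·m/s²: ✓ matches
  E. kg·m²/s²: ✗ does not match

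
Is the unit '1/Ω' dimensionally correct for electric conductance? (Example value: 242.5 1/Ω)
Yes

electric conductance has SI base units: A^2 * s^3 / (kg * m^2)
1/Ω reduces to the same SI base units, so it is a valid unit for electric conductance.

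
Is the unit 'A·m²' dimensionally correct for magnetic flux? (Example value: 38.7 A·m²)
No

magnetic flux has SI base units: kg * m^2 / (A * s^2)
A·m² does NOT reduce to kg * m^2 / (A * s^2); a valid unit for magnetic flux would be e.g. Wb.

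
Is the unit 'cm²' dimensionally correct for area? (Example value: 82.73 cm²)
Yes

area has SI base units: m^2
cm² reduces to the same SI base units, so it is a valid unit for area.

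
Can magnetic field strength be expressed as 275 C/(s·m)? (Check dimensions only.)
Yes

magnetic field strength has SI base units: A / m
C/(s·m) reduces to the same SI base units, so it is a valid unit for magnetic field strength.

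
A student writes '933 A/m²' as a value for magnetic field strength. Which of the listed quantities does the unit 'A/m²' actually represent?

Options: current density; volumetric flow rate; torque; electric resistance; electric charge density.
current density

magnetic field strength should have units dimensionally equivalent to A / m (e.g. A/m).
The given unit 'A/m²' reduces to A / m^2. Of the listed options, that is the dimensionality of current density.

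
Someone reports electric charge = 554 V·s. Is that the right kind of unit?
No

electric charge has SI base units: A * s
V·s does NOT reduce to A * s; a valid unit for electric charge would be e.g. C.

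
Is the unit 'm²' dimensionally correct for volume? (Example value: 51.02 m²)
No

volume has SI base units: m^3
m² does NOT reduce to m^3; a valid unit for volume would be e.g. m³.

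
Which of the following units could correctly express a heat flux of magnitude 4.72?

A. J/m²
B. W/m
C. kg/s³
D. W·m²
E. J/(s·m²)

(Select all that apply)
C, E

heat flux has SI base units: kg / s^3

Checking each option against kg / s^3:
  A. J/m²: ✗ does not match
  B. W/m: ✗ does not match
  C. kg/s³: ✓ matches
  D. W·m²: ✗ does not match
  E. J/(s·m²): ✓ matches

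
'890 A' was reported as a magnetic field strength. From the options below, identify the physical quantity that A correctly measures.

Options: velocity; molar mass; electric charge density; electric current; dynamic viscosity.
electric current

magnetic field strength should have units dimensionally equivalent to A / m (e.g. A/m).
The given unit 'A' reduces to A. Of the listed options, that is the dimensionality of electric current.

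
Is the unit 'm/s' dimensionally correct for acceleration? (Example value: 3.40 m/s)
No

acceleration has SI base units: m / s^2
m/s does NOT reduce to m / s^2; a valid unit for acceleration would be e.g. m/s².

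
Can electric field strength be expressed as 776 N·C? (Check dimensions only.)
No

electric field strength has SI base units: kg * m / (A * s^3)
N·C does NOT reduce to kg * m / (A * s^3); a valid unit for electric field strength would be e.g. V/m.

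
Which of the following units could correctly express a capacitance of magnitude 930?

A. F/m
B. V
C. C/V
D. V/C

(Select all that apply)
C

capacitance has SI base units: A^2 * s^4 / (kg * m^2)

Checking each option against A^2 * s^4 / (kg * m^2):
  A. F/m: ✗ does not match
  B. V: ✗ does not match
  C. C/V: ✓ matches
  D. V/C: ✗ does not match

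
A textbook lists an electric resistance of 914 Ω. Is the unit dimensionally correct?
Yes

electric resistance has SI base units: kg * m^2 / (A^2 * s^3)
Ω reduces to the same SI base units, so it is a valid unit for electric resistance.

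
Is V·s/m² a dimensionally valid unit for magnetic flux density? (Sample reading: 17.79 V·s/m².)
Yes

magnetic flux density has SI base units: kg / (A * s^2)
V·s/m² reduces to the same SI base units, so it is a valid unit for magnetic flux density.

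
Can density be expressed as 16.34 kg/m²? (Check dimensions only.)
No

density has SI base units: kg / m^3
kg/m² does NOT reduce to kg / m^3; a valid unit for density would be e.g. kg/m³.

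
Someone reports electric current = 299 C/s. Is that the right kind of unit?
Yes

electric current has SI base units: A
C/s reduces to the same SI base units, so it is a valid unit for electric current.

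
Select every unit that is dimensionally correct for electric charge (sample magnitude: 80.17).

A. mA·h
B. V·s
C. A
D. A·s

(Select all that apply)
A, D

electric charge has SI base units: A * s

Checking each option against A * s:
  A. mA·h: ✓ matches
  B. V·s: ✗ does not match
  C. A: ✗ does not match
  D. A·s: ✓ matches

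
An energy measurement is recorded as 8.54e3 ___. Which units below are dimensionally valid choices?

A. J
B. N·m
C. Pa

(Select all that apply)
A, B

energy has SI base units: kg * m^2 / s^2

Checking each option against kg * m^2 / s^2:
  A. J: ✓ matches
  B. N·m: ✓ matches
  C. Pa: ✗ does not match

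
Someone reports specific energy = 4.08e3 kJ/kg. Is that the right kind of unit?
Yes

specific energy has SI base units: m^2 / s^2
kJ/kg reduces to the same SI base units, so it is a valid unit for specific energy.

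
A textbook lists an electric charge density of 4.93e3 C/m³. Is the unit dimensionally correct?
Yes

electric charge density has SI base units: A * s / m^3
C/m³ reduces to the same SI base units, so it is a valid unit for electric charge density.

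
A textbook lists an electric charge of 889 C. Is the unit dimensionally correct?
Yes

electric charge has SI base units: A * s
C reduces to the same SI base units, so it is a valid unit for electric charge.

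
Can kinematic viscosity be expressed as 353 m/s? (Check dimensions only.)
No

kinematic viscosity has SI base units: m^2 / s
m/s does NOT reduce to m^2 / s; a valid unit for kinematic viscosity would be e.g. m²/s.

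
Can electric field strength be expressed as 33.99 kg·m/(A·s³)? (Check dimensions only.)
Yes

electric field strength has SI base units: kg * m / (A * s^3)
kg·m/(A·s³) reduces to the same SI base units, so it is a valid unit for electric field strength.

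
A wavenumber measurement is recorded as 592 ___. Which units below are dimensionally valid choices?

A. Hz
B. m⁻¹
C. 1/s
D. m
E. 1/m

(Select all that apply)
B, E

wavenumber has SI base units: 1 / m

Checking each option against 1 / m:
  A. Hz: ✗ does not match
  B. m⁻¹: ✓ matches
  C. 1/s: ✗ does not match
  D. m: ✗ does not match
  E. 1/m: ✓ matches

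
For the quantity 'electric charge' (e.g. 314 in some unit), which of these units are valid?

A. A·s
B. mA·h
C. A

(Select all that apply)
A, B

electric charge has SI base units: A * s

Checking each option against A * s:
  A. A·s: ✓ matches
  B. mA·h: ✓ matches
  C. A: ✗ does not match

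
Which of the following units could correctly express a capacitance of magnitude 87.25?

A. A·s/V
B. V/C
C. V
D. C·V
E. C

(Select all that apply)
A

capacitance has SI base units: A^2 * s^4 / (kg * m^2)

Checking each option against A^2 * s^4 / (kg * m^2):
  A. A·s/V: ✓ matches
  B. V/C: ✗ does not match
  C. V: ✗ does not match
  D. C·V: ✗ does not match
  E. C: ✗ does not match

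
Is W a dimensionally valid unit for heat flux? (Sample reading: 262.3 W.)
No

heat flux has SI base units: kg / s^3
W does NOT reduce to kg / s^3; a valid unit for heat flux would be e.g. W/m².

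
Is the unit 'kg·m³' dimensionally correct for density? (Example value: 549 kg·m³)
No

density has SI base units: kg / m^3
kg·m³ does NOT reduce to kg / m^3; a valid unit for density would be e.g. kg/m³.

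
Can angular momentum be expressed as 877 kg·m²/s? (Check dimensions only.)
Yes

angular momentum has SI base units: kg * m^2 / s
kg·m²/s reduces to the same SI base units, so it is a valid unit for angular momentum.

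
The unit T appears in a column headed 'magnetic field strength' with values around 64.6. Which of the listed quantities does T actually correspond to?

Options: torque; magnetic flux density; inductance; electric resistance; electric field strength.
magnetic flux density

magnetic field strength should have units dimensionally equivalent to A / m (e.g. A/m).
The given unit 'T' reduces to kg / (A * s^2). Of the listed options, that is the dimensionality of magnetic flux density.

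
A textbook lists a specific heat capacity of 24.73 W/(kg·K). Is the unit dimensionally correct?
No

specific heat capacity has SI base units: m^2 / (s^2 * K)
W/(kg·K) does NOT reduce to m^2 / (s^2 * K); a valid unit for specific heat capacity would be e.g. J/(kg·K).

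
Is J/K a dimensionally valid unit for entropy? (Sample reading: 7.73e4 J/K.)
Yes

entropy has SI base units: kg * m^2 / (s^2 * K)
J/K reduces to the same SI base units, so it is a valid unit for entropy.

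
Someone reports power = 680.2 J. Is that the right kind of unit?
No

power has SI base units: kg * m^2 / s^3
J does NOT reduce to kg * m^2 / s^3; a valid unit for power would be e.g. W.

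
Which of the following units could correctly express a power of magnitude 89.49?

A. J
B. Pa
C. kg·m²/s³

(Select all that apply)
C

power has SI base units: kg * m^2 / s^3

Checking each option against kg * m^2 / s^3:
  A. J: ✗ does not match
  B. Pa: ✗ does not match
  C. kg·m²/s³: ✓ matches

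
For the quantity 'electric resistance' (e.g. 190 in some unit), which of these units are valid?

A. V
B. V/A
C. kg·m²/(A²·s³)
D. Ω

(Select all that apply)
B, C, D

electric resistance has SI base units: kg * m^2 / (A^2 * s^3)

Checking each option against kg * m^2 / (A^2 * s^3):
  A. V: ✗ does not match
  B. V/A: ✓ matches
  C. kg·m²/(A²·s³): ✓ matches
  D. Ω: ✓ matches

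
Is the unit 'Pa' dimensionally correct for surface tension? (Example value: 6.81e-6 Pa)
No

surface tension has SI base units: kg / s^2
Pa does NOT reduce to kg / s^2; a valid unit for surface tension would be e.g. N/m.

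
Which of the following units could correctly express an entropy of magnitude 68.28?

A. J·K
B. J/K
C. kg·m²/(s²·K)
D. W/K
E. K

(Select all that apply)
B, C

entropy has SI base units: kg * m^2 / (s^2 * K)

Checking each option against kg * m^2 / (s^2 * K):
  A. J·K: ✗ does not match
  B. J/K: ✓ matches
  C. kg·m²/(s²·K): ✓ matches
  D. W/K: ✗ does not match
  E. K: ✗ does not match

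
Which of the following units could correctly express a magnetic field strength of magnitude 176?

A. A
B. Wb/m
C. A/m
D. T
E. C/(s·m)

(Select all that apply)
C, E

magnetic field strength has SI base units: A / m

Checking each option against A / m:
  A. A: ✗ does not match
  B. Wb/m: ✗ does not match
  C. A/m: ✓ matches
  D. T: ✗ does not match
  E. C/(s·m): ✓ matches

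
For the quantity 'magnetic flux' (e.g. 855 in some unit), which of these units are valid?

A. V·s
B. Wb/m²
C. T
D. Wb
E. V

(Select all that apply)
A, D

magnetic flux has SI base units: kg * m^2 / (A * s^2)

Checking each option against kg * m^2 / (A * s^2):
  A. V·s: ✓ matches
  B. Wb/m²: ✗ does not match
  C. T: ✗ does not match
  D. Wb: ✓ matches
  E. V: ✗ does not match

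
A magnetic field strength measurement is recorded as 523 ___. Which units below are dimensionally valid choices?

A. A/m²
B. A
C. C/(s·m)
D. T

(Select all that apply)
C

magnetic field strength has SI base units: A / m

Checking each option against A / m:
  A. A/m²: ✗ does not match
  B. A: ✗ does not match
  C. C/(s·m): ✓ matches
  D. T: ✗ does not match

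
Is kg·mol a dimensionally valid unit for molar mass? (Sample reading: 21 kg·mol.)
No

molar mass has SI base units: kg / mol
kg·mol does NOT reduce to kg / mol; a valid unit for molar mass would be e.g. kg/mol.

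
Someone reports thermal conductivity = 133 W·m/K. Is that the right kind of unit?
No

thermal conductivity has SI base units: kg * m / (s^3 * K)
W·m/K does NOT reduce to kg * m / (s^3 * K); a valid unit for thermal conductivity would be e.g. W/(m·K).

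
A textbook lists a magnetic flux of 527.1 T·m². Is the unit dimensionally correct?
Yes

magnetic flux has SI base units: kg * m^2 / (A * s^2)
T·m² reduces to the same SI base units, so it is a valid unit for magnetic flux.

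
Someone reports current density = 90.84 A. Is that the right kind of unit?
No

current density has SI base units: A / m^2
A does NOT reduce to A / m^2; a valid unit for current density would be e.g. A/m².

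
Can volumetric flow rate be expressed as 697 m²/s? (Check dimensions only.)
No

volumetric flow rate has SI base units: m^3 / s
m²/s does NOT reduce to m^3 / s; a valid unit for volumetric flow rate would be e.g. m³/s.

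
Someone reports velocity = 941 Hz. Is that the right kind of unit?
No

velocity has SI base units: m / s
Hz does NOT reduce to m / s; a valid unit for velocity would be e.g. m/s.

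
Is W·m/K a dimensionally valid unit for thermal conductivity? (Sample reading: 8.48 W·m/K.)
No

thermal conductivity has SI base units: kg * m / (s^3 * K)
W·m/K does NOT reduce to kg * m / (s^3 * K); a valid unit for thermal conductivity would be e.g. W/(m·K).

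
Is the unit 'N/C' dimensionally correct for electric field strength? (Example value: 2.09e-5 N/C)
Yes

electric field strength has SI base units: kg * m / (A * s^3)
N/C reduces to the same SI base units, so it is a valid unit for electric field strength.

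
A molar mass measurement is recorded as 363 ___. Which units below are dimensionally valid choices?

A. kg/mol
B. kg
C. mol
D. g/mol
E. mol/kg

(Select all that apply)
A, D

molar mass has SI base units: kg / mol

Checking each option against kg / mol:
  A. kg/mol: ✓ matches
  B. kg: ✗ does not match
  C. mol: ✗ does not match
  D. g/mol: ✓ matches
  E. mol/kg: ✗ does not match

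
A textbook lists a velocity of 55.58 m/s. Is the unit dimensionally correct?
Yes

velocity has SI base units: m / s
m/s reduces to the same SI base units, so it is a valid unit for velocity.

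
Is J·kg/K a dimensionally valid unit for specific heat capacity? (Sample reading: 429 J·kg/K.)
No

specific heat capacity has SI base units: m^2 / (s^2 * K)
J·kg/K does NOT reduce to m^2 / (s^2 * K); a valid unit for specific heat capacity would be e.g. J/(kg·K).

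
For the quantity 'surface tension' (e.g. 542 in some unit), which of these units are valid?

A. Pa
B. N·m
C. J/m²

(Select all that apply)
C

surface tension has SI base units: kg / s^2

Checking each option against kg / s^2:
  A. Pa: ✗ does not match
  B. N·m: ✗ does not match
  C. J/m²: ✓ matches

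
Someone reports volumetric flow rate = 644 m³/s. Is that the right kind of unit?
Yes

volumetric flow rate has SI base units: m^3 / s
m³/s reduces to the same SI base units, so it is a valid unit for volumetric flow rate.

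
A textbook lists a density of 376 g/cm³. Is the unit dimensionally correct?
Yes

density has SI base units: kg / m^3
g/cm³ reduces to the same SI base units, so it is a valid unit for density.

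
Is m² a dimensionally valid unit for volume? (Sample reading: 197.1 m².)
No

volume has SI base units: m^3
m² does NOT reduce to m^3; a valid unit for volume would be e.g. m³.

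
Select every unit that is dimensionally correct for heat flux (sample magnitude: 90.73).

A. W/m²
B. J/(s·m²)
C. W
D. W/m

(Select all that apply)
A, B

heat flux has SI base units: kg / s^3

Checking each option against kg / s^3:
  A. W/m²: ✓ matches
  B. J/(s·m²): ✓ matches
  C. W: ✗ does not match
  D. W/m: ✗ does not match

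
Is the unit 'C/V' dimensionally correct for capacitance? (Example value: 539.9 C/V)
Yes

capacitance has SI base units: A^2 * s^4 / (kg * m^2)
C/V reduces to the same SI base units, so it is a valid unit for capacitance.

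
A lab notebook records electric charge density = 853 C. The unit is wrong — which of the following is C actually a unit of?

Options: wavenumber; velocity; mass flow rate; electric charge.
electric charge

electric charge density should have units dimensionally equivalent to A * s / m^3 (e.g. C/m³).
The given unit 'C' reduces to A * s. Of the listed options, that is the dimensionality of electric charge.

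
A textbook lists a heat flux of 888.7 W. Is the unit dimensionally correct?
No

heat flux has SI base units: kg / s^3
W does NOT reduce to kg / s^3; a valid unit for heat flux would be e.g. W/m².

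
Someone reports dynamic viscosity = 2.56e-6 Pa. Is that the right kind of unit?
No

dynamic viscosity has SI base units: kg / (m * s)
Pa does NOT reduce to kg / (m * s); a valid unit for dynamic viscosity would be e.g. Pa·s.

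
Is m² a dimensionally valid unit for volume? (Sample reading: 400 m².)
No

volume has SI base units: m^3
m² does NOT reduce to m^3; a valid unit for volume would be e.g. m³.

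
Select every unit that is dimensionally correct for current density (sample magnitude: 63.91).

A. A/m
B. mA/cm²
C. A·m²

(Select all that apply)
B

current density has SI base units: A / m^2

Checking each option against A / m^2:
  A. A/m: ✗ does not match
  B. mA/cm²: ✓ matches
  C. A·m²: ✗ does not match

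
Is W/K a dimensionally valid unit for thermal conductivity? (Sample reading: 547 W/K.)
No

thermal conductivity has SI base units: kg * m / (s^3 * K)
W/K does NOT reduce to kg * m / (s^3 * K); a valid unit for thermal conductivity would be e.g. W/(m·K).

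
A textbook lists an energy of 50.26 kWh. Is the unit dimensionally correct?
Yes

energy has SI base units: kg * m^2 / s^2
kWh reduces to the same SI base units, so it is a valid unit for energy.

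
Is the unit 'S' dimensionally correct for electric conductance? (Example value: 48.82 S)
Yes

electric conductance has SI base units: A^2 * s^3 / (kg * m^2)
S reduces to the same SI base units, so it is a valid unit for electric conductance.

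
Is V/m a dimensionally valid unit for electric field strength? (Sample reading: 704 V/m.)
Yes

electric field strength has SI base units: kg * m / (A * s^3)
V/m reduces to the same SI base units, so it is a valid unit for electric field strength.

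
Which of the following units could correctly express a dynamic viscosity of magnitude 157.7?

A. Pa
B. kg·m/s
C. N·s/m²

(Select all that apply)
C

dynamic viscosity has SI base units: kg / (m * s)

Checking each option against kg / (m * s):
  A. Pa: ✗ does not match
  B. kg·m/s: ✗ does not match
  C. N·s/m²: ✓ matches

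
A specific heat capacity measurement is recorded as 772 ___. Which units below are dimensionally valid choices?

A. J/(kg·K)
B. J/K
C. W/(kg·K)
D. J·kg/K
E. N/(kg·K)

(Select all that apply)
A

specific heat capacity has SI base units: m^2 / (s^2 * K)

Checking each option against m^2 / (s^2 * K):
  A. J/(kg·K): ✓ matches
  B. J/K: ✗ does not match
  C. W/(kg·K): ✗ does not match
  D. J·kg/K: ✗ does not match
  E. N/(kg·K): ✗ does not match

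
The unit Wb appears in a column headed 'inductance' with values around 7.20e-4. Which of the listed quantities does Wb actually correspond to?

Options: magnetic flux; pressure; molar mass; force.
magnetic flux

inductance should have units dimensionally equivalent to kg * m^2 / (A^2 * s^2) (e.g. H).
The given unit 'Wb' reduces to kg * m^2 / (A * s^2). Of the listed options, that is the dimensionality of magnetic flux.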